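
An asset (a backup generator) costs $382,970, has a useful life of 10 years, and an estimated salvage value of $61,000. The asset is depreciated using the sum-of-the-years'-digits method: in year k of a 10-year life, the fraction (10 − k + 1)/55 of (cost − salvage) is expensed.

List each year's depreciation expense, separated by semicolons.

Depreciable base = $382,970 − $61,000 = $321,970.
Sum of the years' digits = 10+9+8+7+6+5+4+3+2+1 = 55.
Year 1: $321,970 × 10/55 = $58,540. Book value $324,430.
Year 2: $321,970 × 9/55 = $52,686. Book value $271,744.
Year 3: $321,970 × 8/55 = $46,832. Book value $224,912.
Year 4: $321,970 × 7/55 = $40,978. Book value $183,934.
Year 5: $321,970 × 6/55 = $35,124. Book value $148,810.
Year 6: $321,970 × 5/55 = $29,270. Book value $119,540.
Year 7: $321,970 × 4/55 = $23,416. Book value $96,124.
Year 8: $321,970 × 3/55 = $17,562. Book value $78,562.
Year 9: $321,970 × 2/55 = $11,708. Book value $66,854.
Year 10: $321,970 × 1/55 = $5,854. Book value $61,000.

$58,540; $52,686; $46,832; $40,978; $35,124; $29,270; $23,416; $17,562; $11,708; $5,854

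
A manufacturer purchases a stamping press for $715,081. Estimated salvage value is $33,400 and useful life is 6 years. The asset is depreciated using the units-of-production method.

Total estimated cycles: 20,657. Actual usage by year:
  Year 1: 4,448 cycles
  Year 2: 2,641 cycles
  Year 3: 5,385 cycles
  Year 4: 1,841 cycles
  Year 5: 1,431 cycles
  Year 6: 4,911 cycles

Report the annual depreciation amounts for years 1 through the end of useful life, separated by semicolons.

Depreciable base = $715,081 − $33,400 = $681,681.
Rate = $681,681 / 20,657 cycles = $33 per cycle.
Year 1: 4,448 × $33 = $146,784. Book value $568,297.
Year 2: 2,641 × $33 = $87,153. Book value $481,144.
Year 3: 5,385 × $33 = $177,705. Book value $303,439.
Year 4: 1,841 × $33 = $60,753. Book value $242,686.
Year 5: 1,431 × $33 = $47,223. Book value $195,463.
Year 6: 4,911 × $33 = $162,063. Book value $33,400.

$146,784; $87,153; $177,705; $60,753; $47,223; $162,063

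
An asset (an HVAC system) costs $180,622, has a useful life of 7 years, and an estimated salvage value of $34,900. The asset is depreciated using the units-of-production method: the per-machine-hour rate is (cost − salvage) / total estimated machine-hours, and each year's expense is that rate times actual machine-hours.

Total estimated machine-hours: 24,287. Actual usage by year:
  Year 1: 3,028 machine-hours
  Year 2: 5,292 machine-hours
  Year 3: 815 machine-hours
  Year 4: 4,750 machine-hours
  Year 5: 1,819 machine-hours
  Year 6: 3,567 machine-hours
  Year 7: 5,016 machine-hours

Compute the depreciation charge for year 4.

Depreciable base = $180,622 − $34,900 = $145,722.
Rate = $145,722 / 24,287 machine-hours = $6 per machine-hour.
Year 1: 3,028 × $6 = $18,168. Book value $162,454.
Year 2: 5,292 × $6 = $31,752. Book value $130,702.
Year 3: 815 × $6 = $4,890. Book value $125,812.
Year 4: 4,750 × $6 = $28,500. Book value $97,312.

$28,500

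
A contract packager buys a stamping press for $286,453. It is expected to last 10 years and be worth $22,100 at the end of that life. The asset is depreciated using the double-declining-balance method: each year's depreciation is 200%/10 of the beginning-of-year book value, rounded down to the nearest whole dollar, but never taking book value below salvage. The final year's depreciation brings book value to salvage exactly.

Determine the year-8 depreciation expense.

Depreciable base = $286,453 − $22,100 = $264,353.
Year 1: ⌊$286,453 × 200%/10⌋ = $57,290. Book value $229,163.
Year 2: ⌊$229,163 × 200%/10⌋ = $45,832. Book value $183,331.
Year 3: ⌊$183,331 × 200%/10⌋ = $36,666. Book value $146,665.
Year 4: ⌊$146,665 × 200%/10⌋ = $29,333. Book value $117,332.
Year 5: ⌊$117,332 × 200%/10⌋ = $23,466. Book value $93,866.
Year 6: ⌊$93,866 × 200%/10⌋ = $18,773. Book value $75,093.
Year 7: ⌊$75,093 × 200%/10⌋ = $15,018. Book value $60,075.
Year 8: ⌊$60,075 × 200%/10⌋ = $12,015. Book value $48,060.

$12,015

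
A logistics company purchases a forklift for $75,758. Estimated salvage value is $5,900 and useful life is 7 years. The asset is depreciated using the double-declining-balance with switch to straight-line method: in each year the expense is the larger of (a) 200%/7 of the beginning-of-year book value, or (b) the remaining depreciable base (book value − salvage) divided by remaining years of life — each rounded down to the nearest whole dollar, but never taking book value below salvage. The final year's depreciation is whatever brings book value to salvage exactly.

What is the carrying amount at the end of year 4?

$19,722

Depreciable base = $75,758 − $5,900 = $69,858.
Year 1: DB = ⌊$75,758 × 200%/7⌋ = $21,645; SL = ⌊$69,858/7⌋ = $9,979 → take DB $21,645. Book value $54,113.
Year 2: DB = ⌊$54,113 × 200%/7⌋ = $15,460; SL = ⌊$48,213/6⌋ = $8,035 → take DB $15,460. Book value $38,653.
Year 3: DB = ⌊$38,653 × 200%/7⌋ = $11,043; SL = ⌊$32,753/5⌋ = $6,550 → take DB $11,043. Book value $27,610.
Year 4: DB = ⌊$27,610 × 200%/7⌋ = $7,888; SL = ⌊$21,710/4⌋ = $5,427 → take DB $7,888. Book value $19,722.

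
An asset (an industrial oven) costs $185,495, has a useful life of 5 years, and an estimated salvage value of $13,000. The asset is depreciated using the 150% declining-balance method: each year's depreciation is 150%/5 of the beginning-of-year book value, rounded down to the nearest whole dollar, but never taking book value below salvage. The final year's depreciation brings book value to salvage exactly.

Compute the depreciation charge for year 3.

Depreciable base = $185,495 − $13,000 = $172,495.
Year 1: ⌊$185,495 × 150%/5⌋ = $55,648. Book value $129,847.
Year 2: ⌊$129,847 × 150%/5⌋ = $38,954. Book value $90,893.
Year 3: ⌊$90,893 × 150%/5⌋ = $27,267. Book value $63,626.

$27,267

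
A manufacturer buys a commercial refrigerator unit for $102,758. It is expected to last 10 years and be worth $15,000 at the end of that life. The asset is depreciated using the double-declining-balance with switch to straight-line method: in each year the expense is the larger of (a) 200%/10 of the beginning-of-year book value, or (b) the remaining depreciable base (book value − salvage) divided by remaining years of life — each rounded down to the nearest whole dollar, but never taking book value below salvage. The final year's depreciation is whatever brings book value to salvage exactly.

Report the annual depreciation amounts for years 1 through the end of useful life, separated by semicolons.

Depreciable base = $102,758 − $15,000 = $87,758.
Year 1: DB = ⌊$102,758 × 200%/10⌋ = $20,551; SL = ⌊$87,758/10⌋ = $8,775 → take DB $20,551. Book value $82,207.
Year 2: DB = ⌊$82,207 × 200%/10⌋ = $16,441; SL = ⌊$67,207/9⌋ = $7,467 → take DB $16,441. Book value $65,766.
Year 3: DB = ⌊$65,766 × 200%/10⌋ = $13,153; SL = ⌊$50,766/8⌋ = $6,345 → take DB $13,153. Book value $52,613.
Year 4: DB = ⌊$52,613 × 200%/10⌋ = $10,522; SL = ⌊$37,613/7⌋ = $5,373 → take DB $10,522. Book value $42,091.
Year 5: DB = ⌊$42,091 × 200%/10⌋ = $8,418; SL = ⌊$27,091/6⌋ = $4,515 → take DB $8,418. Book value $33,673.
Year 6: DB = ⌊$33,673 × 200%/10⌋ = $6,734; SL = ⌊$18,673/5⌋ = $3,734 → take DB $6,734. Book value $26,939.
Year 7: DB = ⌊$26,939 × 200%/10⌋ = $5,387; SL = ⌊$11,939/4⌋ = $2,984 → take DB $5,387. Book value $21,552.
Year 8: DB = ⌊$21,552 × 200%/10⌋ = $4,310; SL = ⌊$6,552/3⌋ = $2,184 → take DB $4,310. Book value $17,242.
Year 9: DB = ⌊$17,242 × 200%/10⌋ = $3,448; SL = ⌊$2,242/2⌋ = $1,121 → take DB $3,448, capped at $2,242. Book value $15,000.
Year 10 (final): $15,000 − $15,000 = $0. Book value $15,000.

$20,551; $16,441; $13,153; $10,522; $8,418; $6,734; $5,387; $4,310; $2,242; $0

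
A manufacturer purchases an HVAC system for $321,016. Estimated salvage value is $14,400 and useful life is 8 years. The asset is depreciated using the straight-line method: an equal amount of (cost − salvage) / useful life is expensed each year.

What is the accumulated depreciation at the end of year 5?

Depreciable base = $321,016 − $14,400 = $306,616.
Annual expense = $306,616 / 8 = $38,327.
End of year 1: book value $282,689.
End of year 2: book value $244,362.
End of year 3: book value $206,035.
End of year 4: book value $167,708.
End of year 5: book value $129,381.
Accumulated through year 5 = $321,016 − $129,381 = $191,635.

$191,635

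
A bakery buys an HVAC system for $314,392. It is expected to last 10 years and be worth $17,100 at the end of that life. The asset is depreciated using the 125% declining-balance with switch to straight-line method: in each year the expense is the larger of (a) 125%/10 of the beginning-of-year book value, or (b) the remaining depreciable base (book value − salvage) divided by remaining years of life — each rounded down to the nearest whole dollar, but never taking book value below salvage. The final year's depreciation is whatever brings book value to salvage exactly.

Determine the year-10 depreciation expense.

$27,646

Depreciable base = $314,392 − $17,100 = $297,292.
Year 1: DB = ⌊$314,392 × 125%/10⌋ = $39,299; SL = ⌊$297,292/10⌋ = $29,729 → take DB $39,299. Book value $275,093.
Year 2: DB = ⌊$275,093 × 125%/10⌋ = $34,386; SL = ⌊$257,993/9⌋ = $28,665 → take DB $34,386. Book value $240,707.
Year 3: DB = ⌊$240,707 × 125%/10⌋ = $30,088; SL = ⌊$223,607/8⌋ = $27,950 → take DB $30,088. Book value $210,619.
Year 4: DB = ⌊$210,619 × 125%/10⌋ = $26,327; SL = ⌊$193,519/7⌋ = $27,645 → take SL $27,645. Book value $182,974.
Year 5: DB = ⌊$182,974 × 125%/10⌋ = $22,871; SL = ⌊$165,874/6⌋ = $27,645 → take SL $27,645. Book value $155,329.
Year 6: DB = ⌊$155,329 × 125%/10⌋ = $19,416; SL = ⌊$138,229/5⌋ = $27,645 → take SL $27,645. Book value $127,684.
Year 7: DB = ⌊$127,684 × 125%/10⌋ = $15,960; SL = ⌊$110,584/4⌋ = $27,646 → take SL $27,646. Book value $100,038.
Year 8: DB = ⌊$100,038 × 125%/10⌋ = $12,504; SL = ⌊$82,938/3⌋ = $27,646 → take SL $27,646. Book value $72,392.
Year 9: DB = ⌊$72,392 × 125%/10⌋ = $9,049; SL = ⌊$55,292/2⌋ = $27,646 → take SL $27,646. Book value $44,746.
Year 10 (final): $44,746 − $17,100 = $27,646. Book value $17,100.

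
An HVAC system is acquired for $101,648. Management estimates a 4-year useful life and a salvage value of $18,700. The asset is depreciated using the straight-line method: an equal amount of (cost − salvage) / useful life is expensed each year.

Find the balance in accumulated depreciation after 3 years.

Depreciable base = $101,648 − $18,700 = $82,948.
Annual expense = $82,948 / 4 = $20,737.
End of year 1: book value $80,911.
End of year 2: book value $60,174.
End of year 3: book value $39,437.
Accumulated through year 3 = $101,648 − $39,437 = $62,211.

$62,211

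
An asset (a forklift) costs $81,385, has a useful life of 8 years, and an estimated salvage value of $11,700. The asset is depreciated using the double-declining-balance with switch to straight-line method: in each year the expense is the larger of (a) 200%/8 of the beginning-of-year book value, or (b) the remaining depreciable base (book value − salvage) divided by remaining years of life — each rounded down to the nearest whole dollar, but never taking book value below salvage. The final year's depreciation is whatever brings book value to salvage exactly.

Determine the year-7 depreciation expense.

Depreciable base = $81,385 − $11,700 = $69,685.
Year 1: DB = ⌊$81,385 × 200%/8⌋ = $20,346; SL = ⌊$69,685/8⌋ = $8,710 → take DB $20,346. Book value $61,039.
Year 2: DB = ⌊$61,039 × 200%/8⌋ = $15,259; SL = ⌊$49,339/7⌋ = $7,048 → take DB $15,259. Book value $45,780.
Year 3: DB = ⌊$45,780 × 200%/8⌋ = $11,445; SL = ⌊$34,080/6⌋ = $5,680 → take DB $11,445. Book value $34,335.
Year 4: DB = ⌊$34,335 × 200%/8⌋ = $8,583; SL = ⌊$22,635/5⌋ = $4,527 → take DB $8,583. Book value $25,752.
Year 5: DB = ⌊$25,752 × 200%/8⌋ = $6,438; SL = ⌊$14,052/4⌋ = $3,513 → take DB $6,438. Book value $19,314.
Year 6: DB = ⌊$19,314 × 200%/8⌋ = $4,828; SL = ⌊$7,614/3⌋ = $2,538 → take DB $4,828. Book value $14,486.
Year 7: DB = ⌊$14,486 × 200%/8⌋ = $3,621; SL = ⌊$2,786/2⌋ = $1,393 → take DB $3,621, capped at $2,786. Book value $11,700.

$2,786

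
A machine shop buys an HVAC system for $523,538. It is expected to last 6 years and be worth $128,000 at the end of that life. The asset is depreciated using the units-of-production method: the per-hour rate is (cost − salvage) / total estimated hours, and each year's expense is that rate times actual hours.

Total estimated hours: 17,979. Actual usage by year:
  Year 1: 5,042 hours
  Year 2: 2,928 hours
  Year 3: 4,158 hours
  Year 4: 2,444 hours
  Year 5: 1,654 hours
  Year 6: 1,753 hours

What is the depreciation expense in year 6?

Depreciable base = $523,538 − $128,000 = $395,538.
Rate = $395,538 / 17,979 hours = $22 per hour.
Year 1: 5,042 × $22 = $110,924. Book value $412,614.
Year 2: 2,928 × $22 = $64,416. Book value $348,198.
Year 3: 4,158 × $22 = $91,476. Book value $256,722.
Year 4: 2,444 × $22 = $53,768. Book value $202,954.
Year 5: 1,654 × $22 = $36,388. Book value $166,566.
Year 6: 1,753 × $22 = $38,566. Book value $128,000.

$38,566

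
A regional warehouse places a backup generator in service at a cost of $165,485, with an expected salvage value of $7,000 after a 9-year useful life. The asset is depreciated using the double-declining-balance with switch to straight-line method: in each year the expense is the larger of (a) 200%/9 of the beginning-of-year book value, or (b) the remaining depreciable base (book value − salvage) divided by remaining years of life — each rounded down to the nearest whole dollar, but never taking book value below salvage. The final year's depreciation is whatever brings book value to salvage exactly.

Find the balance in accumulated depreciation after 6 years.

$128,849

Depreciable base = $165,485 − $7,000 = $158,485.
Year 1: DB = ⌊$165,485 × 200%/9⌋ = $36,774; SL = ⌊$158,485/9⌋ = $17,609 → take DB $36,774. Book value $128,711.
Year 2: DB = ⌊$128,711 × 200%/9⌋ = $28,602; SL = ⌊$121,711/8⌋ = $15,213 → take DB $28,602. Book value $100,109.
Year 3: DB = ⌊$100,109 × 200%/9⌋ = $22,246; SL = ⌊$93,109/7⌋ = $13,301 → take DB $22,246. Book value $77,863.
Year 4: DB = ⌊$77,863 × 200%/9⌋ = $17,302; SL = ⌊$70,863/6⌋ = $11,810 → take DB $17,302. Book value $60,561.
Year 5: DB = ⌊$60,561 × 200%/9⌋ = $13,458; SL = ⌊$53,561/5⌋ = $10,712 → take DB $13,458. Book value $47,103.
Year 6: DB = ⌊$47,103 × 200%/9⌋ = $10,467; SL = ⌊$40,103/4⌋ = $10,025 → take DB $10,467. Book value $36,636.
Accumulated through year 6 = $165,485 − $36,636 = $128,849.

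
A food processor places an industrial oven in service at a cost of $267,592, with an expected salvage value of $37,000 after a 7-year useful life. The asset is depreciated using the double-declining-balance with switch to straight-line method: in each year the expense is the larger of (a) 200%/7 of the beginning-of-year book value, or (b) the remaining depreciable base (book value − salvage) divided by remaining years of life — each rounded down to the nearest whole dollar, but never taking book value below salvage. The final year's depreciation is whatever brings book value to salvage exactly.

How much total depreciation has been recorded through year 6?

Depreciable base = $267,592 − $37,000 = $230,592.
Year 1: DB = ⌊$267,592 × 200%/7⌋ = $76,454; SL = ⌊$230,592/7⌋ = $32,941 → take DB $76,454. Book value $191,138.
Year 2: DB = ⌊$191,138 × 200%/7⌋ = $54,610; SL = ⌊$154,138/6⌋ = $25,689 → take DB $54,610. Book value $136,528.
Year 3: DB = ⌊$136,528 × 200%/7⌋ = $39,008; SL = ⌊$99,528/5⌋ = $19,905 → take DB $39,008. Book value $97,520.
Year 4: DB = ⌊$97,520 × 200%/7⌋ = $27,862; SL = ⌊$60,520/4⌋ = $15,130 → take DB $27,862. Book value $69,658.
Year 5: DB = ⌊$69,658 × 200%/7⌋ = $19,902; SL = ⌊$32,658/3⌋ = $10,886 → take DB $19,902. Book value $49,756.
Year 6: DB = ⌊$49,756 × 200%/7⌋ = $14,216; SL = ⌊$12,756/2⌋ = $6,378 → take DB $14,216, capped at $12,756. Book value $37,000.
Accumulated through year 6 = $267,592 − $37,000 = $230,592.

$230,592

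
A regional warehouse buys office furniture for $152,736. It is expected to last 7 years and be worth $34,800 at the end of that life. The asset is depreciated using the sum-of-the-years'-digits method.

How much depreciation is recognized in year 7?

Depreciable base = $152,736 − $34,800 = $117,936.
Sum of the years' digits = 7+6+5+4+3+2+1 = 28.
Year 1: $117,936 × 7/28 = $29,484. Book value $123,252.
Year 2: $117,936 × 6/28 = $25,272. Book value $97,980.
Year 3: $117,936 × 5/28 = $21,060. Book value $76,920.
Year 4: $117,936 × 4/28 = $16,848. Book value $60,072.
Year 5: $117,936 × 3/28 = $12,636. Book value $47,436.
Year 6: $117,936 × 2/28 = $8,424. Book value $39,012.
Year 7: $117,936 × 1/28 = $4,212. Book value $34,800.

$4,212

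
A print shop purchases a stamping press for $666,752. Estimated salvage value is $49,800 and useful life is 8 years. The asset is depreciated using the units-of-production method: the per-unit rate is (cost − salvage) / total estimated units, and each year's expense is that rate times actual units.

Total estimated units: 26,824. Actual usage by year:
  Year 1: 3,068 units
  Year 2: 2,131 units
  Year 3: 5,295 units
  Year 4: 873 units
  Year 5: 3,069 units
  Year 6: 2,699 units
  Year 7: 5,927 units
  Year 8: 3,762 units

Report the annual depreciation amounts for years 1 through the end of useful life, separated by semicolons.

Depreciable base = $666,752 − $49,800 = $616,952.
Rate = $616,952 / 26,824 units = $23 per unit.
Year 1: 3,068 × $23 = $70,564. Book value $596,188.
Year 2: 2,131 × $23 = $49,013. Book value $547,175.
Year 3: 5,295 × $23 = $121,785. Book value $425,390.
Year 4: 873 × $23 = $20,079. Book value $405,311.
Year 5: 3,069 × $23 = $70,587. Book value $334,724.
Year 6: 2,699 × $23 = $62,077. Book value $272,647.
Year 7: 5,927 × $23 = $136,321. Book value $136,326.
Year 8: 3,762 × $23 = $86,526. Book value $49,800.

$70,564; $49,013; $121,785; $20,079; $70,587; $62,077; $136,321; $86,526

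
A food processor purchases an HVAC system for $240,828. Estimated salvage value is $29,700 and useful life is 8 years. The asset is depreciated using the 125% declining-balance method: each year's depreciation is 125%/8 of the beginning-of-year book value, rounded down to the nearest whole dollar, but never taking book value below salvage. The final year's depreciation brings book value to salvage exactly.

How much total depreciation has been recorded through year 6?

$153,932

Depreciable base = $240,828 − $29,700 = $211,128.
Year 1: ⌊$240,828 × 125%/8⌋ = $37,629. Book value $203,199.
Year 2: ⌊$203,199 × 125%/8⌋ = $31,749. Book value $171,450.
Year 3: ⌊$171,450 × 125%/8⌋ = $26,789. Book value $144,661.
Year 4: ⌊$144,661 × 125%/8⌋ = $22,603. Book value $122,058.
Year 5: ⌊$122,058 × 125%/8⌋ = $19,071. Book value $102,987.
Year 6: ⌊$102,987 × 125%/8⌋ = $16,091. Book value $86,896.
Accumulated through year 6 = $240,828 − $86,896 = $153,932.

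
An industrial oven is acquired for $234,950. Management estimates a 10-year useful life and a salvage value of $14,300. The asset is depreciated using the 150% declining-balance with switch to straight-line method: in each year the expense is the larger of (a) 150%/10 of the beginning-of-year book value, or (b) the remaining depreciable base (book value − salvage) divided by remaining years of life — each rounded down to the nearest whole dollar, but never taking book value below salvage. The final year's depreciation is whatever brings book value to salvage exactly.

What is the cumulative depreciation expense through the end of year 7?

$166,680

Depreciable base = $234,950 − $14,300 = $220,650.
Year 1: DB = ⌊$234,950 × 150%/10⌋ = $35,242; SL = ⌊$220,650/10⌋ = $22,065 → take DB $35,242. Book value $199,708.
Year 2: DB = ⌊$199,708 × 150%/10⌋ = $29,956; SL = ⌊$185,408/9⌋ = $20,600 → take DB $29,956. Book value $169,752.
Year 3: DB = ⌊$169,752 × 150%/10⌋ = $25,462; SL = ⌊$155,452/8⌋ = $19,431 → take DB $25,462. Book value $144,290.
Year 4: DB = ⌊$144,290 × 150%/10⌋ = $21,643; SL = ⌊$129,990/7⌋ = $18,570 → take DB $21,643. Book value $122,647.
Year 5: DB = ⌊$122,647 × 150%/10⌋ = $18,397; SL = ⌊$108,347/6⌋ = $18,057 → take DB $18,397. Book value $104,250.
Year 6: DB = ⌊$104,250 × 150%/10⌋ = $15,637; SL = ⌊$89,950/5⌋ = $17,990 → take SL $17,990. Book value $86,260.
Year 7: DB = ⌊$86,260 × 150%/10⌋ = $12,939; SL = ⌊$71,960/4⌋ = $17,990 → take SL $17,990. Book value $68,270.
Accumulated through year 7 = $234,950 − $68,270 = $166,680.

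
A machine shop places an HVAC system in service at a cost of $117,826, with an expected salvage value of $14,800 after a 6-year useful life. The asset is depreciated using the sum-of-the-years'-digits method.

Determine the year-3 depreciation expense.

$19,624

Depreciable base = $117,826 − $14,800 = $103,026.
Sum of the years' digits = 6+5+4+3+2+1 = 21.
Year 1: $103,026 × 6/21 = $29,436. Book value $88,390.
Year 2: $103,026 × 5/21 = $24,530. Book value $63,860.
Year 3: $103,026 × 4/21 = $19,624. Book value $44,236.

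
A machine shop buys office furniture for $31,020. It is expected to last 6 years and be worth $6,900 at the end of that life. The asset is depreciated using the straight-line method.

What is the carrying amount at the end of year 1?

Depreciable base = $31,020 − $6,900 = $24,120.
Annual expense = $24,120 / 6 = $4,020.
End of year 1: book value $27,000.

$27,000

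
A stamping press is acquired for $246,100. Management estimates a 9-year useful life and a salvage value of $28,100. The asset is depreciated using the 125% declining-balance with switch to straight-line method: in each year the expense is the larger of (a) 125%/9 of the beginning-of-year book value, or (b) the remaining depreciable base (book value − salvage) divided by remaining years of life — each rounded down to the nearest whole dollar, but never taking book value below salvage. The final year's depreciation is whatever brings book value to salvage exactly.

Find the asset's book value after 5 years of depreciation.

Depreciable base = $246,100 − $28,100 = $218,000.
Year 1: DB = ⌊$246,100 × 125%/9⌋ = $34,180; SL = ⌊$218,000/9⌋ = $24,222 → take DB $34,180. Book value $211,920.
Year 2: DB = ⌊$211,920 × 125%/9⌋ = $29,433; SL = ⌊$183,820/8⌋ = $22,977 → take DB $29,433. Book value $182,487.
Year 3: DB = ⌊$182,487 × 125%/9⌋ = $25,345; SL = ⌊$154,387/7⌋ = $22,055 → take DB $25,345. Book value $157,142.
Year 4: DB = ⌊$157,142 × 125%/9⌋ = $21,825; SL = ⌊$129,042/6⌋ = $21,507 → take DB $21,825. Book value $135,317.
Year 5: DB = ⌊$135,317 × 125%/9⌋ = $18,794; SL = ⌊$107,217/5⌋ = $21,443 → take SL $21,443. Book value $113,874.

$113,874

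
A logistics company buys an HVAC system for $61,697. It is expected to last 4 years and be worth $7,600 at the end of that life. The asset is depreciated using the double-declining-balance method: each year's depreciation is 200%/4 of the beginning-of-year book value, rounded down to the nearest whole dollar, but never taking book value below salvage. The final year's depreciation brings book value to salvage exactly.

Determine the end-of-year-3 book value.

$7,713

Depreciable base = $61,697 − $7,600 = $54,097.
Year 1: ⌊$61,697 × 200%/4⌋ = $30,848. Book value $30,849.
Year 2: ⌊$30,849 × 200%/4⌋ = $15,424. Book value $15,425.
Year 3: ⌊$15,425 × 200%/4⌋ = $7,712. Book value $7,713.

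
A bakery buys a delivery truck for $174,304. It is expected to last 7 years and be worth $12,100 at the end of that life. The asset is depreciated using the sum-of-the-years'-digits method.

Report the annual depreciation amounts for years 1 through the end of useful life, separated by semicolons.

Depreciable base = $174,304 − $12,100 = $162,204.
Sum of the years' digits = 7+6+5+4+3+2+1 = 28.
Year 1: $162,204 × 7/28 = $40,551. Book value $133,753.
Year 2: $162,204 × 6/28 = $34,758. Book value $98,995.
Year 3: $162,204 × 5/28 = $28,965. Book value $70,030.
Year 4: $162,204 × 4/28 = $23,172. Book value $46,858.
Year 5: $162,204 × 3/28 = $17,379. Book value $29,479.
Year 6: $162,204 × 2/28 = $11,586. Book value $17,893.
Year 7: $162,204 × 1/28 = $5,793. Book value $12,100.

$40,551; $34,758; $28,965; $23,172; $17,379; $11,586; $5,793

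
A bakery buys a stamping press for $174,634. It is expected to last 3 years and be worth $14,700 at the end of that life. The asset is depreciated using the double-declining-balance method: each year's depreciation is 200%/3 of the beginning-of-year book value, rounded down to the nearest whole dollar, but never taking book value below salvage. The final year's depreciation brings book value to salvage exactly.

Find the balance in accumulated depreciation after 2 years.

Depreciable base = $174,634 − $14,700 = $159,934.
Year 1: ⌊$174,634 × 200%/3⌋ = $116,422. Book value $58,212.
Year 2: ⌊$58,212 × 200%/3⌋ = $38,808. Book value $19,404.
Accumulated through year 2 = $174,634 − $19,404 = $155,230.

$155,230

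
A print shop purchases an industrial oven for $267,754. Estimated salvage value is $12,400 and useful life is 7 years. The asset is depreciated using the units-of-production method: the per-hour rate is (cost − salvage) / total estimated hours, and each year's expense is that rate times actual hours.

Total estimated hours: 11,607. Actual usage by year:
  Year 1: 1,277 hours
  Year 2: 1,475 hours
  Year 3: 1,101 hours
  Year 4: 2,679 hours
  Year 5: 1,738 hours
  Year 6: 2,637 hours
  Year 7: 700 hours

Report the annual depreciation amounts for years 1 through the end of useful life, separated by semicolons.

Depreciable base = $267,754 − $12,400 = $255,354.
Rate = $255,354 / 11,607 hours = $22 per hour.
Year 1: 1,277 × $22 = $28,094. Book value $239,660.
Year 2: 1,475 × $22 = $32,450. Book value $207,210.
Year 3: 1,101 × $22 = $24,222. Book value $182,988.
Year 4: 2,679 × $22 = $58,938. Book value $124,050.
Year 5: 1,738 × $22 = $38,236. Book value $85,814.
Year 6: 2,637 × $22 = $58,014. Book value $27,800.
Year 7: 700 × $22 = $15,400. Book value $12,400.

$28,094; $32,450; $24,222; $58,938; $38,236; $58,014; $15,400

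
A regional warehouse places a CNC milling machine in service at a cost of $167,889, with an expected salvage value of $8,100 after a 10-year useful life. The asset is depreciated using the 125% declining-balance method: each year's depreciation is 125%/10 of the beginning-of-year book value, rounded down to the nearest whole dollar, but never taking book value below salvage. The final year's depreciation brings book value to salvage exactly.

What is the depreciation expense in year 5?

Depreciable base = $167,889 − $8,100 = $159,789.
Year 1: ⌊$167,889 × 125%/10⌋ = $20,986. Book value $146,903.
Year 2: ⌊$146,903 × 125%/10⌋ = $18,362. Book value $128,541.
Year 3: ⌊$128,541 × 125%/10⌋ = $16,067. Book value $112,474.
Year 4: ⌊$112,474 × 125%/10⌋ = $14,059. Book value $98,415.
Year 5: ⌊$98,415 × 125%/10⌋ = $12,301. Book value $86,114.

$12,301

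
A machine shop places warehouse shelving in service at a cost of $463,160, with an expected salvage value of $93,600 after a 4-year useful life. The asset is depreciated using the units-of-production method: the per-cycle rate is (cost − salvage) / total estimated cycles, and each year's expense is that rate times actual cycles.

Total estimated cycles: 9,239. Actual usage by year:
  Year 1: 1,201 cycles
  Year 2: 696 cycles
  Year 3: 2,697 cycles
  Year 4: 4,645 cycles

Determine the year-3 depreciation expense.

$107,880

Depreciable base = $463,160 − $93,600 = $369,560.
Rate = $369,560 / 9,239 cycles = $40 per cycle.
Year 1: 1,201 × $40 = $48,040. Book value $415,120.
Year 2: 696 × $40 = $27,840. Book value $387,280.
Year 3: 2,697 × $40 = $107,880. Book value $279,400.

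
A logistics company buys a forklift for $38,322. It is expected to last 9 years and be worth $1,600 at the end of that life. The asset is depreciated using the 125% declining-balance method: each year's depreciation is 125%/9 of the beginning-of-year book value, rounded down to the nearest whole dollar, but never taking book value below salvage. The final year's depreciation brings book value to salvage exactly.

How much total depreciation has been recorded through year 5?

Depreciable base = $38,322 − $1,600 = $36,722.
Year 1: ⌊$38,322 × 125%/9⌋ = $5,322. Book value $33,000.
Year 2: ⌊$33,000 × 125%/9⌋ = $4,583. Book value $28,417.
Year 3: ⌊$28,417 × 125%/9⌋ = $3,946. Book value $24,471.
Year 4: ⌊$24,471 × 125%/9⌋ = $3,398. Book value $21,073.
Year 5: ⌊$21,073 × 125%/9⌋ = $2,926. Book value $18,147.
Accumulated through year 5 = $38,322 − $18,147 = $20,175.

$20,175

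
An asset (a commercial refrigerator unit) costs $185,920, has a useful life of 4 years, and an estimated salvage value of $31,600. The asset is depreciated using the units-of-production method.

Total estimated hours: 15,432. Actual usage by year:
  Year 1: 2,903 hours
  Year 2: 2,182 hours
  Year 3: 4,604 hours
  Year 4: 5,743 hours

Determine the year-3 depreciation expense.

Depreciable base = $185,920 − $31,600 = $154,320.
Rate = $154,320 / 15,432 hours = $10 per hour.
Year 1: 2,903 × $10 = $29,030. Book value $156,890.
Year 2: 2,182 × $10 = $21,820. Book value $135,070.
Year 3: 4,604 × $10 = $46,040. Book value $89,030.

$46,040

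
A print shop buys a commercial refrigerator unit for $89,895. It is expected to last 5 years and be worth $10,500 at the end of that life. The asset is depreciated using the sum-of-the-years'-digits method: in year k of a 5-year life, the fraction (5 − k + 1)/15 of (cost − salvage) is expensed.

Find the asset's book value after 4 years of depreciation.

$15,793

Depreciable base = $89,895 − $10,500 = $79,395.
Sum of the years' digits = 5+4+3+2+1 = 15.
Year 1: $79,395 × 5/15 = $26,465. Book value $63,430.
Year 2: $79,395 × 4/15 = $21,172. Book value $42,258.
Year 3: $79,395 × 3/15 = $15,879. Book value $26,379.
Year 4: $79,395 × 2/15 = $10,586. Book value $15,793.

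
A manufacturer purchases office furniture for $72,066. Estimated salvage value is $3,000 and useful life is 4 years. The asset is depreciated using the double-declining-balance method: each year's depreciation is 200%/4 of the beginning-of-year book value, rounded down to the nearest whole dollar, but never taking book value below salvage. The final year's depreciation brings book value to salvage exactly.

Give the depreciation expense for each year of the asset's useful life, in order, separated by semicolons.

Depreciable base = $72,066 − $3,000 = $69,066.
Year 1: ⌊$72,066 × 200%/4⌋ = $36,033. Book value $36,033.
Year 2: ⌊$36,033 × 200%/4⌋ = $18,016. Book value $18,017.
Year 3: ⌊$18,017 × 200%/4⌋ = $9,008. Book value $9,009.
Year 4 (final): $9,009 − $3,000 = $6,009. Book value $3,000.

$36,033; $18,016; $9,008; $6,009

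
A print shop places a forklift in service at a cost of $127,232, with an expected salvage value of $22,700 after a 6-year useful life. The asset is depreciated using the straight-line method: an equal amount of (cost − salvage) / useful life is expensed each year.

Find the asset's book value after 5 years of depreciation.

Depreciable base = $127,232 − $22,700 = $104,532.
Annual expense = $104,532 / 6 = $17,422.
End of year 1: book value $109,810.
End of year 2: book value $92,388.
End of year 3: book value $74,966.
End of year 4: book value $57,544.
End of year 5: book value $40,122.

$40,122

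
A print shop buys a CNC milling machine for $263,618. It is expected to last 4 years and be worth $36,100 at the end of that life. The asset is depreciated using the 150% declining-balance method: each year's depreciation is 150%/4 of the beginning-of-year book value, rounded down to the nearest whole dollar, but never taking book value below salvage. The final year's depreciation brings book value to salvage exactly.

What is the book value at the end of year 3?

$64,361

Depreciable base = $263,618 − $36,100 = $227,518.
Year 1: ⌊$263,618 × 150%/4⌋ = $98,856. Book value $164,762.
Year 2: ⌊$164,762 × 150%/4⌋ = $61,785. Book value $102,977.
Year 3: ⌊$102,977 × 150%/4⌋ = $38,616. Book value $64,361.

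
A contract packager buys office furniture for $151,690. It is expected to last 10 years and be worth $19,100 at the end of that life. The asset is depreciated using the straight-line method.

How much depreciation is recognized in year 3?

Depreciable base = $151,690 − $19,100 = $132,590.
Annual expense = $132,590 / 10 = $13,259.

$13,259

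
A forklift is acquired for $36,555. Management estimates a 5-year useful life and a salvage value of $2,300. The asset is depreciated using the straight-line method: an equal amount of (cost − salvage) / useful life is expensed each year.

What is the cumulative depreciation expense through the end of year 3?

$20,553

Depreciable base = $36,555 − $2,300 = $34,255.
Annual expense = $34,255 / 5 = $6,851.
End of year 1: book value $29,704.
End of year 2: book value $22,853.
End of year 3: book value $16,002.
Accumulated through year 3 = $36,555 − $16,002 = $20,553.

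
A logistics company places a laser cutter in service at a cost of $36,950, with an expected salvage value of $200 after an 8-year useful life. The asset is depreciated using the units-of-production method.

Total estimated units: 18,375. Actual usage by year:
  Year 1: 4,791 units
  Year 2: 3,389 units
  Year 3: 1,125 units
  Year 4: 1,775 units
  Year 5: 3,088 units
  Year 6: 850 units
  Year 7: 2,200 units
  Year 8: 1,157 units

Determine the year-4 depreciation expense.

Depreciable base = $36,950 − $200 = $36,750.
Rate = $36,750 / 18,375 units = $2 per unit.
Year 1: 4,791 × $2 = $9,582. Book value $27,368.
Year 2: 3,389 × $2 = $6,778. Book value $20,590.
Year 3: 1,125 × $2 = $2,250. Book value $18,340.
Year 4: 1,775 × $2 = $3,550. Book value $14,790.

$3,550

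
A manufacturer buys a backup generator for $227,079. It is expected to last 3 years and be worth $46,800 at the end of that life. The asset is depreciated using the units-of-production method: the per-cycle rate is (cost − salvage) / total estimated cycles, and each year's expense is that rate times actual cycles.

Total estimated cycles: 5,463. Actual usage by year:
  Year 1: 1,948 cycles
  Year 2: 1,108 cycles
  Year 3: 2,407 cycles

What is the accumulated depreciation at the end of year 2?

Depreciable base = $227,079 − $46,800 = $180,279.
Rate = $180,279 / 5,463 cycles = $33 per cycle.
Year 1: 1,948 × $33 = $64,284. Book value $162,795.
Year 2: 1,108 × $33 = $36,564. Book value $126,231.
Accumulated through year 2 = $227,079 − $126,231 = $100,848.

$100,848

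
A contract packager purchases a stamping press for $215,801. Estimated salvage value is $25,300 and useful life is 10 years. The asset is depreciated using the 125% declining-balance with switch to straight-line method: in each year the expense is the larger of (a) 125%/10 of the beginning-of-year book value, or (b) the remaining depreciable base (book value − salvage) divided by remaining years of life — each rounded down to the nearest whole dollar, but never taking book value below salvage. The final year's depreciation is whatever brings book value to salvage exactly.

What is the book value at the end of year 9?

$42,167

Depreciable base = $215,801 − $25,300 = $190,501.
Year 1: DB = ⌊$215,801 × 125%/10⌋ = $26,975; SL = ⌊$190,501/10⌋ = $19,050 → take DB $26,975. Book value $188,826.
Year 2: DB = ⌊$188,826 × 125%/10⌋ = $23,603; SL = ⌊$163,526/9⌋ = $18,169 → take DB $23,603. Book value $165,223.
Year 3: DB = ⌊$165,223 × 125%/10⌋ = $20,652; SL = ⌊$139,923/8⌋ = $17,490 → take DB $20,652. Book value $144,571.
Year 4: DB = ⌊$144,571 × 125%/10⌋ = $18,071; SL = ⌊$119,271/7⌋ = $17,038 → take DB $18,071. Book value $126,500.
Year 5: DB = ⌊$126,500 × 125%/10⌋ = $15,812; SL = ⌊$101,200/6⌋ = $16,866 → take SL $16,866. Book value $109,634.
Year 6: DB = ⌊$109,634 × 125%/10⌋ = $13,704; SL = ⌊$84,334/5⌋ = $16,866 → take SL $16,866. Book value $92,768.
Year 7: DB = ⌊$92,768 × 125%/10⌋ = $11,596; SL = ⌊$67,468/4⌋ = $16,867 → take SL $16,867. Book value $75,901.
Year 8: DB = ⌊$75,901 × 125%/10⌋ = $9,487; SL = ⌊$50,601/3⌋ = $16,867 → take SL $16,867. Book value $59,034.
Year 9: DB = ⌊$59,034 × 125%/10⌋ = $7,379; SL = ⌊$33,734/2⌋ = $16,867 → take SL $16,867. Book value $42,167.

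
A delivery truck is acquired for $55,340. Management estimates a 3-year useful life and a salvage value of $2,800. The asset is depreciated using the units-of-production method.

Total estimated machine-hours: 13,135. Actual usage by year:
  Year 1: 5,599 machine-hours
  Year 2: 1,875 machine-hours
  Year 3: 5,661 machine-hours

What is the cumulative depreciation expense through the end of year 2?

Depreciable base = $55,340 − $2,800 = $52,540.
Rate = $52,540 / 13,135 machine-hours = $4 per machine-hour.
Year 1: 5,599 × $4 = $22,396. Book value $32,944.
Year 2: 1,875 × $4 = $7,500. Book value $25,444.
Accumulated through year 2 = $55,340 − $25,444 = $29,896.

$29,896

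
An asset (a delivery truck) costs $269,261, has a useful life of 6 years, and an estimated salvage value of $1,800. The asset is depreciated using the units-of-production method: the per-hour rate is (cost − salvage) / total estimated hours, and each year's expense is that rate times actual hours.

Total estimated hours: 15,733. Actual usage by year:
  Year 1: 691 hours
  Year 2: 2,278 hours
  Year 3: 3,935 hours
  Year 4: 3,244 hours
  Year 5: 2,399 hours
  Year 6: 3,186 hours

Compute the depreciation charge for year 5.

$40,783

Depreciable base = $269,261 − $1,800 = $267,461.
Rate = $267,461 / 15,733 hours = $17 per hour.
Year 1: 691 × $17 = $11,747. Book value $257,514.
Year 2: 2,278 × $17 = $38,726. Book value $218,788.
Year 3: 3,935 × $17 = $66,895. Book value $151,893.
Year 4: 3,244 × $17 = $55,148. Book value $96,745.
Year 5: 2,399 × $17 = $40,783. Book value $55,962.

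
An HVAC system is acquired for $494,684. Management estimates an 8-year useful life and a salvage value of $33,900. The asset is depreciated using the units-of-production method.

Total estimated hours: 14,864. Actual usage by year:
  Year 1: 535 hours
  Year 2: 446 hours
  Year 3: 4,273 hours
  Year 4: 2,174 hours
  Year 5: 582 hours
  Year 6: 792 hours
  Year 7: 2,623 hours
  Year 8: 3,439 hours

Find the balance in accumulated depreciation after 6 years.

Depreciable base = $494,684 − $33,900 = $460,784.
Rate = $460,784 / 14,864 hours = $31 per hour.
Year 1: 535 × $31 = $16,585. Book value $478,099.
Year 2: 446 × $31 = $13,826. Book value $464,273.
Year 3: 4,273 × $31 = $132,463. Book value $331,810.
Year 4: 2,174 × $31 = $67,394. Book value $264,416.
Year 5: 582 × $31 = $18,042. Book value $246,374.
Year 6: 792 × $31 = $24,552. Book value $221,822.
Accumulated through year 6 = $494,684 − $221,822 = $272,862.

$272,862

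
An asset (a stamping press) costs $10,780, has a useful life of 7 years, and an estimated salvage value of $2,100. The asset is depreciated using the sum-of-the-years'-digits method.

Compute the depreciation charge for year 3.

Depreciable base = $10,780 − $2,100 = $8,680.
Sum of the years' digits = 7+6+5+4+3+2+1 = 28.
Year 1: $8,680 × 7/28 = $2,170. Book value $8,610.
Year 2: $8,680 × 6/28 = $1,860. Book value $6,750.
Year 3: $8,680 × 5/28 = $1,550. Book value $5,200.

$1,550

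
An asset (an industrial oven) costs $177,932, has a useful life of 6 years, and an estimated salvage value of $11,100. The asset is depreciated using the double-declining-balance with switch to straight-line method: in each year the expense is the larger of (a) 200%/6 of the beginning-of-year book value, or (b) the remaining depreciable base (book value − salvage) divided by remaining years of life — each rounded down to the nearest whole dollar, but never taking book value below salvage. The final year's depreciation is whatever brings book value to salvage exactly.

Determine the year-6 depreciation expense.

$12,024

Depreciable base = $177,932 − $11,100 = $166,832.
Year 1: DB = ⌊$177,932 × 200%/6⌋ = $59,310; SL = ⌊$166,832/6⌋ = $27,805 → take DB $59,310. Book value $118,622.
Year 2: DB = ⌊$118,622 × 200%/6⌋ = $39,540; SL = ⌊$107,522/5⌋ = $21,504 → take DB $39,540. Book value $79,082.
Year 3: DB = ⌊$79,082 × 200%/6⌋ = $26,360; SL = ⌊$67,982/4⌋ = $16,995 → take DB $26,360. Book value $52,722.
Year 4: DB = ⌊$52,722 × 200%/6⌋ = $17,574; SL = ⌊$41,622/3⌋ = $13,874 → take DB $17,574. Book value $35,148.
Year 5: DB = ⌊$35,148 × 200%/6⌋ = $11,716; SL = ⌊$24,048/2⌋ = $12,024 → take SL $12,024. Book value $23,124.
Year 6 (final): $23,124 − $11,100 = $12,024. Book value $11,100.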